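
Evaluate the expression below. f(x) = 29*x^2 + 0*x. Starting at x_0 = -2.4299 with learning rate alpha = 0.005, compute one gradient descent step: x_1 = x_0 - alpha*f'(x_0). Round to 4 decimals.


We compute the gradient at x_0 and apply the update.
f'(x) = 58*x + 0
f'(-2.4299) = 58*-2.4299 + 0 = -140.9342
x_1 = -2.4299 - 0.005*-140.9342 = -1.7252


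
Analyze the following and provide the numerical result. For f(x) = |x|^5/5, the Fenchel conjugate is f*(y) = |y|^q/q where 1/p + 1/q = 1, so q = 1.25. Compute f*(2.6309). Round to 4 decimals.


The conjugate exponent q satisfies 1/p + 1/q = 1.
p = 5, so q = 5/(5 - 1) = 1.25
|y|^q = 2.6309^1.25 = 3.3507
f*(2.6309) = 3.3507 / 1.25 = 2.6805


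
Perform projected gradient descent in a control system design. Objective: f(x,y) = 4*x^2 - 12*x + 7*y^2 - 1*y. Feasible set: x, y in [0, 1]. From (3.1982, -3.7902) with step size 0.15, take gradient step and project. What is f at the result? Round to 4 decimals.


Step 1: Compute gradient at (3.1982, -3.7902).
grad_x = 2*4*3.1982 - 12 = 13.5856
grad_y = 2*7*-3.7902 - 1 = -54.0628
Step 2: Gradient step.
x_raw = 3.1982 - 0.15*13.5856 = 1.1604
y_raw = -3.7902 - 0.15*-54.0628 = 4.3192
Step 3: Project onto [0, 1].
x_proj = clip(1.1604) = 1.0
y_proj = clip(4.3192) = 1.0
Step 4: Evaluate f.
f(1.0, 1.0) = -2.0


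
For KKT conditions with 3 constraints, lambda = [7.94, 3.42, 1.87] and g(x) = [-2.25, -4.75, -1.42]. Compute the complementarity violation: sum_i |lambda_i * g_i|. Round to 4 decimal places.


KKT complementary slackness check:
lambda_1 * g_1 = 7.94 * -2.25 = -17.865
lambda_2 * g_2 = 3.42 * -4.75 = -16.245
lambda_3 * g_3 = 1.87 * -1.42 = -2.6554
Total violation = 17.865 + 16.245 + 2.6554 = 36.7654


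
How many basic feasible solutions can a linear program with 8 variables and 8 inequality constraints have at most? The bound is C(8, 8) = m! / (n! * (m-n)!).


Each vertex corresponds to some choice of n active constraints out of m, so the number of vertices is at most C(m, n) = m! / (n!(m-n)!).
m = 8, n = 8
Numerator: 8 * 7 * 6 * 5 * 4 * 3 * 2 * 1
Denominator: 8! = 40320
C(8, 8) = 1


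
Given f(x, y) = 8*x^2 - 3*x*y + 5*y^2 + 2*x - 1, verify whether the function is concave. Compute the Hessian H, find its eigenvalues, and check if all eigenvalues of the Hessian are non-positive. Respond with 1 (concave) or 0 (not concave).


The Hessian of f(x,y) = 8*x^2 - 3*x*y + 5*y^2 + 2*x - 1 is:
H = [[16, -3], [-3, 10]]
Trace = 16 + 10 = 26
Determinant = 16*10 - (-3)^2 = 151
Discriminant = (26)^2 - 4*151 = 72.0
Eigenvalues: lambda_1 = 8.7574, lambda_2 = 17.2426
The function is not concave.

0


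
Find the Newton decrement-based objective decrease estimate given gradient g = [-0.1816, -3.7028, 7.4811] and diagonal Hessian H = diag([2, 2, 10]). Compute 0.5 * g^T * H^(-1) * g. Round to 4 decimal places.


Step 1: H is diagonal, so H^(-1) * g = [-0.0908, -1.8514, 0.7481].
Step 2: g^T H^(-1) g = sum_i g_i^2 / H_ii
  = (-0.1816)^2/2 + (-3.7028)^2/2 + (7.4811)^2/10
  = 0.0165 + 6.8554 + 5.5967 = 12.4685
Step 3: Objective decrease = 0.5 * g^T H^(-1) g = 6.2343


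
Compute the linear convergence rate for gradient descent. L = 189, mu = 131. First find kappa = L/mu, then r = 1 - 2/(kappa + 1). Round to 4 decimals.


Step 1: Compute the condition number.
kappa = L/mu = 189/131 = 1.4427
Step 2: Compute the convergence rate.
r = 1 - 2/(kappa + 1) = 1 - 2*mu/(L + mu) = (L - mu)/(L + mu) = 58/320 = 0.1813


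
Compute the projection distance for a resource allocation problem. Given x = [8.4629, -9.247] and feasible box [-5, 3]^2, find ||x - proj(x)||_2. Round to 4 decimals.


Project each component onto [-5, 3].
clip(8.4629) = 3.0, clip(-9.247) = -5.0
Projection = [3.0, -5.0]
Squared diffs: [29.8433, 18.037]
Distance = sqrt(47.8803) = 6.9196


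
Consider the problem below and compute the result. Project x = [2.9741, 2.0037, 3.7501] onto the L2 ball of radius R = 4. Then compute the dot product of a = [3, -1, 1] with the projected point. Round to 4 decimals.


Step 1: Compute ||x|| (intermediates to 6 decimals).
||x|| = sqrt(2.9741^2 + 2.0037^2 + 3.7501^2) = 5.18877
Step 2: Project.
Since ||x|| > R, scale = R/||x|| = 4/5.18877 = 0.770896, proj(x) = scale * x
proj(x) = [2.292722, 1.544644, 2.890937]
Step 3: Dot product.
a^T * proj(x) = 3*2.292722 - 1*1.544644 + 1*2.890937 = 8.2245


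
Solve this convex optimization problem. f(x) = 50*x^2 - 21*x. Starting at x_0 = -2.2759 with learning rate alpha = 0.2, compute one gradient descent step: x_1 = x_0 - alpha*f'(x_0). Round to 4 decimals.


We compute the gradient at x_0 and apply the update.
f'(x) = 100*x - 21
f'(-2.2759) = 100*-2.2759 - 21 = -248.59
x_1 = -2.2759 - 0.2*-248.59 = 47.4421


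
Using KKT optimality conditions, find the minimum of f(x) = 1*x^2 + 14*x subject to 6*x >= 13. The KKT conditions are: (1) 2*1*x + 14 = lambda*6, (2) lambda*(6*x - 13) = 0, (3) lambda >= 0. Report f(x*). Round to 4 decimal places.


Step 1: Try lambda = 0 (constraint inactive).
x_unc = -14/(2*1) = -7.0
Check: 6*-7.0 = -42.0 < 13 -- violated!
Step 2: Constraint must be active: 6*x = 13
x* = 13/6 = 2.1667 (rounded; the exact value 13/6 is used below)
lambda = (2*1*(13/6) + 14)/6 = 3.0556
Step 3: Compute optimal value.
f(x*) = 1*(13/6)^2 + 14*(13/6) = 35.0278


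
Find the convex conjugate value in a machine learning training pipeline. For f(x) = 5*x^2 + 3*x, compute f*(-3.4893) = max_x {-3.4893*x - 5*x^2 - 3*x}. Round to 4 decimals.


f*(y) = sup_x {y*x - a*x^2 - b*x} = sup_x {(y-b)*x - a*x^2}
FOC: (y - b) - 2a*x = 0 => x* = (y - b)/(2a)
x* = (-3.4893 - 3)/(2*5) = -0.6489
f*(-3.4893) = (y-b)^2/(4a) = (-3.4893 - 3)^2/(4*5)
= 42.111/20 = 2.1056


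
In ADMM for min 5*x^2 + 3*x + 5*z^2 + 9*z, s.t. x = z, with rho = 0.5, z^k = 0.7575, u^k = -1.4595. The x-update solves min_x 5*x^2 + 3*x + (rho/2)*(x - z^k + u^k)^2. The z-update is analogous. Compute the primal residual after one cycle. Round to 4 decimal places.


ADMM iteration with rho = 0.5, z^k = 0.7575, u^k = -1.4595
Step 1: x-update.
Minimize 5*x^2 + 3*x + (0.5/2)*(x - 0.7575 - 1.4595)^2
FOC: (2*5 + 0.5)*x = -3 + 0.5*(0.7575 + 1.4595)
x^{k+1} = -0.1801
Step 2: z-update.
Minimize 5*z^2 + 9*z + (0.5/2)*(-0.1801 - z - 1.4595)^2
FOC: (2*5 + 0.5)*z = -9 + 0.5*(-0.1801 - 1.4595)
z^{k+1} = -0.9352
Step 3: u-update.
u^{k+1} = -1.4595 - 0.1801 + 0.9352 = -0.7044
Step 4: Primal residual = |-0.1801 + 0.9352| = 0.7551


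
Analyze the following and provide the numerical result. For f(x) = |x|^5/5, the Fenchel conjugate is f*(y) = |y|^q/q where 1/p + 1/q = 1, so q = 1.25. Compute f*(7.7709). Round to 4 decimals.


The conjugate exponent q satisfies 1/p + 1/q = 1.
p = 5, so q = 5/(5 - 1) = 1.25
|y|^q = 7.7709^1.25 = 12.9745
f*(7.7709) = 12.9745 / 1.25 = 10.3796


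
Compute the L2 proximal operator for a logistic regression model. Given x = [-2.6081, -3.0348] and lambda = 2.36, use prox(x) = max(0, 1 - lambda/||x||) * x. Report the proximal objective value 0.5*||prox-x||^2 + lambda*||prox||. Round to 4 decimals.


Step 1: Compute ||x||.
||x|| = 4.0015
Step 2: Compute scaling factor.
scale = max(0, 1 - 2.36/4.0015) = 0.4102
Step 3: prox(x) = [-1.0699, -1.245]
||prox(x)|| = 1.6415
Step 4: Proximal objective.
0.5*||prox-x||^2 = 2.7848
lambda*||prox|| = 3.8739
Total = 6.6588


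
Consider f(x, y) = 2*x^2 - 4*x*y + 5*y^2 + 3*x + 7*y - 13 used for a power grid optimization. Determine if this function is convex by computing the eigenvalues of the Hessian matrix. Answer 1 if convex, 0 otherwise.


The Hessian of f(x,y) = 2*x^2 - 4*x*y + 5*y^2 + 3*x + 7*y - 13 is:
H = [[4, -4], [-4, 10]]
Trace = 4 + 10 = 14
Determinant = 4*10 - (-4)^2 = 24
Discriminant = (14)^2 - 4*24 = 100.0
Eigenvalues: lambda_1 = 2.0, lambda_2 = 12.0
The function is convex.

1


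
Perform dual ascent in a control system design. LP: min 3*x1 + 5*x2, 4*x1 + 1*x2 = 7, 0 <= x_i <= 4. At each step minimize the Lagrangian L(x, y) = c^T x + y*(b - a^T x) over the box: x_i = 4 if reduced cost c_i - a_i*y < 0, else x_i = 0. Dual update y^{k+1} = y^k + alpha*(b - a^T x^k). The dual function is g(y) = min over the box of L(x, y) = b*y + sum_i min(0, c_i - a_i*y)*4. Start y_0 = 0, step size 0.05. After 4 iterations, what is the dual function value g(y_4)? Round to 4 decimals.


Dual ascent for LP: min 3*x1 + 5*x2, 4*x1 + 1*x2 = 7, 0 <= x_i <= 4
Step 1: y^k = 0.0, reduced costs: (3.0, 5.0)
  x^k = (0.0, 0.0), subgradient = b - a^T x = 7.0
  y^{k+1} = 0.0 + 0.05*7.0 = 0.35
Step 2: y^k = 0.35, reduced costs: (1.6, 4.65)
  x^k = (0.0, 0.0), subgradient = b - a^T x = 7.0
  y^{k+1} = 0.35 + 0.05*7.0 = 0.7
Step 3: y^k = 0.7, reduced costs: (0.2, 4.3)
  x^k = (0.0, 0.0), subgradient = b - a^T x = 7.0
  y^{k+1} = 0.7 + 0.05*7.0 = 1.05
Step 4: y^k = 1.05, reduced costs: (-1.2, 3.95)
  x^k = (4.0, 0.0), subgradient = b - a^T x = -9.0
  y^{k+1} = 1.05 + 0.05*-9.0 = 0.6
Dual objective at y_4 = 0.6: reduced costs (0.6, 4.4), box minimizer x = (0.0, 0.0)
g(y_4) = b*y + (c1 - a1*y)*x1 + (c2 - a2*y)*x2 = 7*0.6 + 0.6*0.0 + 4.4*0.0 = 4.2 + 0.0 + 0.0 = 4.2


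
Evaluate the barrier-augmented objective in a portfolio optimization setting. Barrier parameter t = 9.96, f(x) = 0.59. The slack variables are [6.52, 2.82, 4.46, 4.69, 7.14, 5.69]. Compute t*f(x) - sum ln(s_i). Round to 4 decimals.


Step 1: Compute log-barrier.
ln values: [1.8749, 1.0367, 1.4951, 1.5454, 1.9657, 1.7387]
phi = -(1.8749 + 1.0367 + 1.4951 + 1.5454 + 1.9657 + 1.7387) = -9.6566
Step 2: Compute augmented objective.
t*f(x) = 9.96*0.59 = 5.8764
Total = 5.8764 - 9.6566 = -3.7802


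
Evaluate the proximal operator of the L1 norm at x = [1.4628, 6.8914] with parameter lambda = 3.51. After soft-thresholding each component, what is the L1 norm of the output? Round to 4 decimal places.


Soft-thresholding with lambda = 3.51:
prox(1.4628) = sign(1.4628)*max(|1.4628| - 3.51, 0) = 0.0
prox(6.8914) = sign(6.8914)*max(|6.8914| - 3.51, 0) = 3.3814
prox(x) = [0.0, 3.3814]
||prox(x)||_1 = 0.0 + 3.3814 = 3.3814


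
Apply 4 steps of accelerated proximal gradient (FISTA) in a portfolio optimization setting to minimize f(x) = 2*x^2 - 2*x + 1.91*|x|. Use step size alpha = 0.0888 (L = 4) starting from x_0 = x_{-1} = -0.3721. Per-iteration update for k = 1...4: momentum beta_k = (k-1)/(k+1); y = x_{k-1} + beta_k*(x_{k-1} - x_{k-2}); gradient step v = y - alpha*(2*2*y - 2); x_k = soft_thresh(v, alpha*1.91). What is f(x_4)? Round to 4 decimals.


FISTA on f(x) = 2*x^2 - 2*x + 1.91*|x|
L = 4, alpha = 0.0888
Iteration 1: beta = 0.0, y = -0.3721 + 0.0*(-0.3721 + 0.3721) = -0.3721
  grad(y) = -3.4884, v = y - alpha*grad = -0.0623
  prox(v) = soft_thresh(-0.0623, 0.1696) = 0.0
Iteration 2: beta = 0.3333, y = 0.0 + 0.3333*(0.0 + 0.3721) = 0.124
  grad(y) = -1.5039, v = y - alpha*grad = 0.2576
  prox(v) = soft_thresh(0.2576, 0.1696) = 0.088
Iteration 3: beta = 0.5, y = 0.088 + 0.5*(0.088 - 0.0) = 0.132
  grad(y) = -1.4722, v = y - alpha*grad = 0.2627
  prox(v) = soft_thresh(0.2627, 0.1696) = 0.0931
Iteration 4: beta = 0.6, y = 0.0931 + 0.6*(0.0931 - 0.088) = 0.0961
  grad(y) = -1.6154, v = y - alpha*grad = 0.2396
  prox(v) = soft_thresh(0.2396, 0.1696) = 0.07
f(x_4) = 2*0.07^2 - 2*0.07 + 1.91*|0.07| = 0.0035


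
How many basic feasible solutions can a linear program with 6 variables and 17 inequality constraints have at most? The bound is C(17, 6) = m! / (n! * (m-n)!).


Each vertex corresponds to some choice of n active constraints out of m, so the number of vertices is at most C(m, n) = m! / (n!(m-n)!).
m = 17, n = 6
Numerator: 17 * 16 * 15 * 14 * 13 * 12
Denominator: 6! = 720
C(17, 6) = 12376


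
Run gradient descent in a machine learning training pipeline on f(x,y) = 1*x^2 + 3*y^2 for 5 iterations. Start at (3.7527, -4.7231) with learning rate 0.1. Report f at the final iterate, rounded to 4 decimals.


Gradient descent on f(x,y) = 1*x^2 + 3*y^2.
Starting point: (3.7527, -4.7231), alpha = 0.1
Step 1: grad_x = 2*1*3.7527 = 7.5054, grad_y = 2*3*-4.7231 = -28.3386
  x_1 = 3.7527 - 0.1*7.5054 = 3.0022
  y_1 = -4.7231 - 0.1*-28.3386 = -1.8892
Step 2: grad_x = 2*1*3.0022 = 6.0043, grad_y = 2*3*-1.8892 = -11.3354
  x_2 = 3.0022 - 0.1*6.0043 = 2.4017
  y_2 = -1.8892 - 0.1*-11.3354 = -0.7557
Step 3: grad_x = 2*1*2.4017 = 4.8035, grad_y = 2*3*-0.7557 = -4.5342
  x_3 = 2.4017 - 0.1*4.8035 = 1.9214
  y_3 = -0.7557 - 0.1*-4.5342 = -0.3023
Step 4: grad_x = 2*1*1.9214 = 3.8428, grad_y = 2*3*-0.3023 = -1.8137
  x_4 = 1.9214 - 0.1*3.8428 = 1.5371
  y_4 = -0.3023 - 0.1*-1.8137 = -0.1209
Step 5: grad_x = 2*1*1.5371 = 3.0742, grad_y = 2*3*-0.1209 = -0.7255
  x_5 = 1.5371 - 0.1*3.0742 = 1.2297
  y_5 = -0.1209 - 0.1*-0.7255 = -0.0484
f(1.2297, -0.0484) = 1*1.2297^2 + 3*(-0.0484)^2 = 1.5191


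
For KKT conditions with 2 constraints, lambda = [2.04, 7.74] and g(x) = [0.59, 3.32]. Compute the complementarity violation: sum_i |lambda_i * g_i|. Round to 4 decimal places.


KKT complementary slackness check:
lambda_1 * g_1 = 2.04 * 0.59 = 1.2036
lambda_2 * g_2 = 7.74 * 3.32 = 25.6968
Total violation = 1.2036 + 25.6968 = 26.9004


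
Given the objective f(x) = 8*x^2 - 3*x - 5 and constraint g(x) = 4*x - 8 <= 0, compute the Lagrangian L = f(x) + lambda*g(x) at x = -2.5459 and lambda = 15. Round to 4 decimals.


Step 1: Evaluate f(x).
f(-2.5459) = 8*(-2.5459)^2 - 3*(-2.5459) - 5 = 54.4906
Step 2: Evaluate g(x).
g(-2.5459) = 4*-2.5459 - 8 = -18.1836
Step 3: Compute Lagrangian.
L = 54.4906 + 15*-18.1836 = -218.2634


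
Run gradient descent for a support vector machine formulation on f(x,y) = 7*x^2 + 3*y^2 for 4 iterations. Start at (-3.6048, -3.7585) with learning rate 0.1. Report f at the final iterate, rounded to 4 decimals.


Gradient descent on f(x,y) = 7*x^2 + 3*y^2.
Starting point: (-3.6048, -3.7585), alpha = 0.1
Step 1: grad_x = 2*7*-3.6048 = -50.4672, grad_y = 2*3*-3.7585 = -22.551
  x_1 = -3.6048 - 0.1*-50.4672 = 1.4419
  y_1 = -3.7585 - 0.1*-22.551 = -1.5034
Step 2: grad_x = 2*7*1.4419 = 20.1869, grad_y = 2*3*-1.5034 = -9.0204
  x_2 = 1.4419 - 0.1*20.1869 = -0.5768
  y_2 = -1.5034 - 0.1*-9.0204 = -0.6014
Step 3: grad_x = 2*7*-0.5768 = -8.0748, grad_y = 2*3*-0.6014 = -3.6082
  x_3 = -0.5768 - 0.1*-8.0748 = 0.2307
  y_3 = -0.6014 - 0.1*-3.6082 = -0.2405
Step 4: grad_x = 2*7*0.2307 = 3.2299, grad_y = 2*3*-0.2405 = -1.4433
  x_4 = 0.2307 - 0.1*3.2299 = -0.0923
  y_4 = -0.2405 - 0.1*-1.4433 = -0.0962
f(-0.0923, -0.0962) = 7*(-0.0923)^2 + 3*(-0.0962)^2 = 0.0874


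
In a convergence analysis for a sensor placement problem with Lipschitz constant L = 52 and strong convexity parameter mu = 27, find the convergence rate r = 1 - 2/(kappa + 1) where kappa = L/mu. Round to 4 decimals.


Step 1: Compute the condition number.
kappa = L/mu = 52/27 = 1.9259
Step 2: Compute the convergence rate.
r = 1 - 2/(kappa + 1) = 1 - 2*mu/(L + mu) = (L - mu)/(L + mu) = 25/79 = 0.3165


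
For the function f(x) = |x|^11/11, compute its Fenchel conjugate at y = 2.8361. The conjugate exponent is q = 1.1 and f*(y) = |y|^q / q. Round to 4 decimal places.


The conjugate exponent q satisfies 1/p + 1/q = 1.
p = 11, so q = 11/(11 - 1) = 1.1
|y|^q = 2.8361^1.1 = 3.1477
f*(2.8361) = 3.1477 / 1.1 = 2.8615


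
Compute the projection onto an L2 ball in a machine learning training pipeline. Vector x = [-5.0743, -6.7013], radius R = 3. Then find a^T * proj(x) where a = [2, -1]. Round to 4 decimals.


Step 1: Compute ||x|| (intermediates to 6 decimals).
||x|| = sqrt((-5.0743)^2 + (-6.7013)^2) = 8.405709
Step 2: Project.
Since ||x|| > R, scale = R/||x|| = 3/8.405709 = 0.3569, proj(x) = scale * x
proj(x) = [-1.811018, -2.391694]
Step 3: Dot product.
a^T * proj(x) = 2*(-1.811018) - 1*(-2.391694) = -1.2303


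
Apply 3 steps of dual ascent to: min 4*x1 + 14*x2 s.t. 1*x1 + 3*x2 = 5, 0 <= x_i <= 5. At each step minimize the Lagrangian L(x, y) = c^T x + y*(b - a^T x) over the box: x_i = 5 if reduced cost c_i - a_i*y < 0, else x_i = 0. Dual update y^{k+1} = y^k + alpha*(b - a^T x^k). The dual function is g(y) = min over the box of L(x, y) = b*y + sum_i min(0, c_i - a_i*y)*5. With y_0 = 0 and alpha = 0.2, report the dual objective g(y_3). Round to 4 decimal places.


Dual ascent for LP: min 4*x1 + 14*x2, 1*x1 + 3*x2 = 5, 0 <= x_i <= 5
Step 1: y^k = 0.0, reduced costs: (4.0, 14.0)
  x^k = (0.0, 0.0), subgradient = b - a^T x = 5.0
  y^{k+1} = 0.0 + 0.2*5.0 = 1.0
Step 2: y^k = 1.0, reduced costs: (3.0, 11.0)
  x^k = (0.0, 0.0), subgradient = b - a^T x = 5.0
  y^{k+1} = 1.0 + 0.2*5.0 = 2.0
Step 3: y^k = 2.0, reduced costs: (2.0, 8.0)
  x^k = (0.0, 0.0), subgradient = b - a^T x = 5.0
  y^{k+1} = 2.0 + 0.2*5.0 = 3.0
Dual objective at y_3 = 3.0: reduced costs (1.0, 5.0), box minimizer x = (0.0, 0.0)
g(y_3) = b*y + (c1 - a1*y)*x1 + (c2 - a2*y)*x2 = 5*3.0 + 1.0*0.0 + 5.0*0.0 = 15.0 + 0.0 + 0.0 = 15.0


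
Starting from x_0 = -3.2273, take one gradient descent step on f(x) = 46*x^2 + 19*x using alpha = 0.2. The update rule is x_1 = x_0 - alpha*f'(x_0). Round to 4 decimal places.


We compute the gradient at x_0 and apply the update.
f'(x) = 92*x + 19
f'(-3.2273) = 92*-3.2273 + 19 = -277.9116
x_1 = -3.2273 - 0.2*-277.9116 = 52.355


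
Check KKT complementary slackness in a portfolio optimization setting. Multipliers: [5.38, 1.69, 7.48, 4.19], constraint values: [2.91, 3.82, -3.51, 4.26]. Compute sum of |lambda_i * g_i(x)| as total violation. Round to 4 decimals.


KKT complementary slackness check:
lambda_1 * g_1 = 5.38 * 2.91 = 15.6558
lambda_2 * g_2 = 1.69 * 3.82 = 6.4558
lambda_3 * g_3 = 7.48 * -3.51 = -26.2548
lambda_4 * g_4 = 4.19 * 4.26 = 17.8494
Total violation = 15.6558 + 6.4558 + 26.2548 + 17.8494 = 66.2158


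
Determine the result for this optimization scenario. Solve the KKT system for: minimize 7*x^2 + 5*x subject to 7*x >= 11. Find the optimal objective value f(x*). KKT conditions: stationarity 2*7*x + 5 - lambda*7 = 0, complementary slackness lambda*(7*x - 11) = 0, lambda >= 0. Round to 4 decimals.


Step 1: Try lambda = 0 (constraint inactive).
x_unc = -5/(2*7) = -0.3571
Check: 7*-0.3571 = -2.4997 < 11 -- violated!
Step 2: Constraint must be active: 7*x = 11
x* = 11/7 = 1.5714 (rounded; the exact value 11/7 is used below)
lambda = (2*7*(11/7) + 5)/7 = 3.8571
Step 3: Compute optimal value.
f(x*) = 7*(11/7)^2 + 5*(11/7) = 25.1429


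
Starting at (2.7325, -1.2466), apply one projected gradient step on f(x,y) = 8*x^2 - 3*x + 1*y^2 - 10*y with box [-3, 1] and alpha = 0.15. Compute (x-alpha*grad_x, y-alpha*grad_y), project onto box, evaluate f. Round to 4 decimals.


Step 1: Compute gradient at (2.7325, -1.2466).
grad_x = 2*8*2.7325 - 3 = 40.72
grad_y = 2*1*-1.2466 - 10 = -12.4932
Step 2: Gradient step.
x_raw = 2.7325 - 0.15*40.72 = -3.3755
y_raw = -1.2466 - 0.15*-12.4932 = 0.6274
Step 3: Project onto [-3, 1].
x_proj = clip(-3.3755) = -3.0
y_proj = clip(0.6274) = 0.6274
Step 4: Evaluate f.
f(-3.0, 0.6274) = 75.1198


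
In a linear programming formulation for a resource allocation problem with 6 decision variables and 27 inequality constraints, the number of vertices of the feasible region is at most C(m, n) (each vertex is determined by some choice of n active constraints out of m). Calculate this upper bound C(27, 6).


Each vertex corresponds to some choice of n active constraints out of m, so the number of vertices is at most C(m, n) = m! / (n!(m-n)!).
m = 27, n = 6
Numerator: 27 * 26 * 25 * 24 * 23 * 22
Denominator: 6! = 720
C(27, 6) = 296010


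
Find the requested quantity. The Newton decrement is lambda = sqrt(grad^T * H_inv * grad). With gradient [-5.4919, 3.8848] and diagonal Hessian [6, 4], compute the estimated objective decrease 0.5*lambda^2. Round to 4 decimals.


Step 1: H is diagonal, so H^(-1) * g = [-0.9153, 0.9712].
Step 2: g^T H^(-1) g = sum_i g_i^2 / H_ii
  = (-5.4919)^2/6 + (3.8848)^2/4
  = 5.0268 + 3.7729 = 8.7997
Step 3: Objective decrease = 0.5 * g^T H^(-1) g = 4.3999


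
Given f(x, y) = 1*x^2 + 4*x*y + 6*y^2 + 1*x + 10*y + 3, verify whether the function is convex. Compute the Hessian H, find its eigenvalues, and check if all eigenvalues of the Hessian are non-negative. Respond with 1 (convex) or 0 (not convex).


The Hessian of f(x,y) = 1*x^2 + 4*x*y + 6*y^2 + 1*x + 10*y + 3 is:
H = [[2, 4], [4, 12]]
Trace = 2 + 12 = 14
Determinant = 2*12 - (4)^2 = 8
Discriminant = (14)^2 - 4*8 = 164.0
Eigenvalues: lambda_1 = 0.5969, lambda_2 = 13.4031
The function is convex.

1


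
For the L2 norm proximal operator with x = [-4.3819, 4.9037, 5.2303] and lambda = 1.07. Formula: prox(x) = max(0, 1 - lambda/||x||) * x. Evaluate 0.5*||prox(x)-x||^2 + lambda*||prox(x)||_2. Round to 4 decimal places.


Step 1: Compute ||x||.
||x|| = 8.4026
Step 2: Compute scaling factor.
scale = max(0, 1 - 1.07/8.4026) = 0.8727
Step 3: prox(x) = [-3.8239, 4.2793, 4.5643]
||prox(x)|| = 7.3326
Step 4: Proximal objective.
0.5*||prox-x||^2 = 0.5725
lambda*||prox|| = 7.8459
Total = 8.4183


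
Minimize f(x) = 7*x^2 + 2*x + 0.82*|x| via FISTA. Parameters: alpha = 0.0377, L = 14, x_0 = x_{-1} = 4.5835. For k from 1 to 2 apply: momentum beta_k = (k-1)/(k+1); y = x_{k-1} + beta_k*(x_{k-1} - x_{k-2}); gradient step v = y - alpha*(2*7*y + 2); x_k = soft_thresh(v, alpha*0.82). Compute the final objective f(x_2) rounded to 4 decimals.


FISTA on f(x) = 7*x^2 + 2*x + 0.82*|x|
L = 14, alpha = 0.0377
Iteration 1: beta = 0.0, y = 4.5835 + 0.0*(4.5835 - 4.5835) = 4.5835
  grad(y) = 66.169, v = y - alpha*grad = 2.0889
  prox(v) = soft_thresh(2.0889, 0.0309) = 2.058
Iteration 2: beta = 0.3333, y = 2.058 + 0.3333*(2.058 - 4.5835) = 1.2162
  grad(y) = 19.0266, v = y - alpha*grad = 0.4989
  prox(v) = soft_thresh(0.4989, 0.0309) = 0.468
f(x_2) = 7*0.468^2 + 2*0.468 + 0.82*|0.468| = 2.8526


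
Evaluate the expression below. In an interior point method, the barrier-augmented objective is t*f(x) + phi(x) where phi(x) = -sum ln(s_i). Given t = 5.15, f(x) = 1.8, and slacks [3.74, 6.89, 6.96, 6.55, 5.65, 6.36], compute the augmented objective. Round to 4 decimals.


Step 1: Compute log-barrier.
ln values: [1.3191, 1.9301, 1.9402, 1.8795, 1.7317, 1.85]
phi = -(1.3191 + 1.9301 + 1.9402 + 1.8795 + 1.7317 + 1.85) = -10.6505
Step 2: Compute augmented objective.
t*f(x) = 5.15*1.8 = 9.27
Total = 9.27 - 10.6505 = -1.3805


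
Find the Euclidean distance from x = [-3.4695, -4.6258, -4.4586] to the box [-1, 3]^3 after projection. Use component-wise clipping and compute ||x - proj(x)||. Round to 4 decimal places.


Project each component onto [-1, 3].
clip(-3.4695) = -1.0, clip(-4.6258) = -1.0, clip(-4.4586) = -1.0
Projection = [-1.0, -1.0, -1.0]
Squared diffs: [6.0984, 13.1464, 11.9619]
Distance = sqrt(31.2067) = 5.5863


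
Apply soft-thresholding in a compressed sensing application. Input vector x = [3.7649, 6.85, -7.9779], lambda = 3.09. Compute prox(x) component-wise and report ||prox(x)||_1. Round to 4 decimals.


Soft-thresholding with lambda = 3.09:
prox(3.7649) = sign(3.7649)*max(|3.7649| - 3.09, 0) = 0.6749
prox(6.85) = sign(6.85)*max(|6.85| - 3.09, 0) = 3.76
prox(-7.9779) = sign(-7.9779)*max(|-7.9779| - 3.09, 0) = -4.8879
prox(x) = [0.6749, 3.76, -4.8879]
||prox(x)||_1 = 0.6749 + 3.76 + 4.8879 = 9.3228


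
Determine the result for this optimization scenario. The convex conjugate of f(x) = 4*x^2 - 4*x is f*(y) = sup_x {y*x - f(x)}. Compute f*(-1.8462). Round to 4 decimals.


f*(y) = sup_x {y*x - a*x^2 - b*x} = sup_x {(y-b)*x - a*x^2}
FOC: (y - b) - 2a*x = 0 => x* = (y - b)/(2a)
x* = (-1.8462 + 4)/(2*4) = 0.2692
f*(-1.8462) = (y-b)^2/(4a) = (-1.8462 + 4)^2/(4*4)
= 4.6389/16 = 0.2899


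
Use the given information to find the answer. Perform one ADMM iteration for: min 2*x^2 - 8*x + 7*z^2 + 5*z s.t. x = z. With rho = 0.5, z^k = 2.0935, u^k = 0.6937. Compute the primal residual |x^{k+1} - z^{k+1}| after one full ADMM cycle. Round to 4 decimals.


ADMM iteration with rho = 0.5, z^k = 2.0935, u^k = 0.6937
Step 1: x-update.
Minimize 2*x^2 - 8*x + (0.5/2)*(x - 2.0935 + 0.6937)^2
FOC: (2*2 + 0.5)*x = 8 + 0.5*(2.0935 - 0.6937)
x^{k+1} = 1.9333
Step 2: z-update.
Minimize 7*z^2 + 5*z + (0.5/2)*(1.9333 - z + 0.6937)^2
FOC: (2*7 + 0.5)*z = -5 + 0.5*(1.9333 + 0.6937)
z^{k+1} = -0.2542
Step 3: u-update.
u^{k+1} = 0.6937 + 1.9333 + 0.2542 = 2.8813
Step 4: Primal residual = |1.9333 + 0.2542| = 2.1876


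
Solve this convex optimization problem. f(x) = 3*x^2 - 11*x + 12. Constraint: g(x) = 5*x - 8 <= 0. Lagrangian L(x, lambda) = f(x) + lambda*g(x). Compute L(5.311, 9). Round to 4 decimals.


Step 1: Evaluate f(x).
f(5.311) = 3*5.311^2 - 11*5.311 + 12 = 38.1992
Step 2: Evaluate g(x).
g(5.311) = 5*5.311 - 8 = 18.555
Step 3: Compute Lagrangian.
L = 38.1992 + 9*18.555 = 205.1942


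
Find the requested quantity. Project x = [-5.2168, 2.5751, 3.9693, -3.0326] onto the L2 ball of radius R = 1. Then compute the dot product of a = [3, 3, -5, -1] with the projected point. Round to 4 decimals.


Step 1: Compute ||x|| (intermediates to 6 decimals).
||x|| = sqrt((-5.2168)^2 + 2.5751^2 + 3.9693^2 + (-3.0326)^2) = 7.667995
Step 2: Project.
Since ||x|| > R, scale = R/||x|| = 1/7.667995 = 0.130412, proj(x) = scale * x
proj(x) = [-0.680333, 0.335824, 0.517644, -0.395487]
Step 3: Dot product.
a^T * proj(x) = 3*(-0.680333) + 3*0.335824 - 5*0.517644 - 1*(-0.395487) = -3.2263


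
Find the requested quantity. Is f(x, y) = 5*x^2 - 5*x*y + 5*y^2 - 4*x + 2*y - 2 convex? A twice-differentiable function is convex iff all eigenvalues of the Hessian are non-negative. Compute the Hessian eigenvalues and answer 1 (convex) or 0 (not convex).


The Hessian of f(x,y) = 5*x^2 - 5*x*y + 5*y^2 - 4*x + 2*y - 2 is:
H = [[10, -5], [-5, 10]]
Trace = 10 + 10 = 20
Determinant = 10*10 - (-5)^2 = 75
Discriminant = (20)^2 - 4*75 = 100.0
Eigenvalues: lambda_1 = 5.0, lambda_2 = 15.0
The function is convex.

1


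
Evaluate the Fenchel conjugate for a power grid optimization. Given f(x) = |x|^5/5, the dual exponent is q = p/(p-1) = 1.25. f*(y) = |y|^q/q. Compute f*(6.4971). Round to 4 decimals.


The conjugate exponent q satisfies 1/p + 1/q = 1.
p = 5, so q = 5/(5 - 1) = 1.25
|y|^q = 6.4971^1.25 = 10.3729
f*(6.4971) = 10.3729 / 1.25 = 8.2983


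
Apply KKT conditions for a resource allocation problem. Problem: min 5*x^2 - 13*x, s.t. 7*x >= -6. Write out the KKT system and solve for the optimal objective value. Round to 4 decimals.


Step 1: Try lambda = 0 (constraint inactive).
Stationarity: 2*5*x - 13 = 0
x* = 13/(2*5) = 1.3
Check constraint: 7*1.3 = 9.1 >= -6 -- satisfied.
Step 2: Compute optimal value.
f(x*) = 5*1.3^2 - 13*1.3 = -8.45


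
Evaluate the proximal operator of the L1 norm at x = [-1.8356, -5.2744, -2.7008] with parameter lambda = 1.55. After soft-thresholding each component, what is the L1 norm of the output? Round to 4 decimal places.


Soft-thresholding with lambda = 1.55:
prox(-1.8356) = sign(-1.8356)*max(|-1.8356| - 1.55, 0) = -0.2856
prox(-5.2744) = sign(-5.2744)*max(|-5.2744| - 1.55, 0) = -3.7244
prox(-2.7008) = sign(-2.7008)*max(|-2.7008| - 1.55, 0) = -1.1508
prox(x) = [-0.2856, -3.7244, -1.1508]
||prox(x)||_1 = 0.2856 + 3.7244 + 1.1508 = 5.1608


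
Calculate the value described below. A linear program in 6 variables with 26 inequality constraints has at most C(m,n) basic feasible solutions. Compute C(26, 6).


Each vertex corresponds to some choice of n active constraints out of m, so the number of vertices is at most C(m, n) = m! / (n!(m-n)!).
m = 26, n = 6
Numerator: 26 * 25 * 24 * 23 * 22 * 21
Denominator: 6! = 720
C(26, 6) = 230230


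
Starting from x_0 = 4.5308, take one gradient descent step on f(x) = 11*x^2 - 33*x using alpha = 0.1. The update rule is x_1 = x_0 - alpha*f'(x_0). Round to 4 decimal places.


We compute the gradient at x_0 and apply the update.
f'(x) = 22*x - 33
f'(4.5308) = 22*4.5308 - 33 = 66.6776
x_1 = 4.5308 - 0.1*66.6776 = -2.137


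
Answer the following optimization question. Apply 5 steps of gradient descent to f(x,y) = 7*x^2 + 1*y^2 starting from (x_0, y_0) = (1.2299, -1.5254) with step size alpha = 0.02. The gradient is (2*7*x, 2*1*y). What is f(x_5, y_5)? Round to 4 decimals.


Gradient descent on f(x,y) = 7*x^2 + 1*y^2.
Starting point: (1.2299, -1.5254), alpha = 0.02
Step 1: grad_x = 2*7*1.2299 = 17.2186, grad_y = 2*1*-1.5254 = -3.0508
  x_1 = 1.2299 - 0.02*17.2186 = 0.8855
  y_1 = -1.5254 - 0.02*-3.0508 = -1.4644
Step 2: grad_x = 2*7*0.8855 = 12.3974, grad_y = 2*1*-1.4644 = -2.9288
  x_2 = 0.8855 - 0.02*12.3974 = 0.6376
  y_2 = -1.4644 - 0.02*-2.9288 = -1.4058
Step 3: grad_x = 2*7*0.6376 = 8.9261, grad_y = 2*1*-1.4058 = -2.8116
  x_3 = 0.6376 - 0.02*8.9261 = 0.4591
  y_3 = -1.4058 - 0.02*-2.8116 = -1.3496
Step 4: grad_x = 2*7*0.4591 = 6.4268, grad_y = 2*1*-1.3496 = -2.6992
  x_4 = 0.4591 - 0.02*6.4268 = 0.3305
  y_4 = -1.3496 - 0.02*-2.6992 = -1.2956
Step 5: grad_x = 2*7*0.3305 = 4.6273, grad_y = 2*1*-1.2956 = -2.5912
  x_5 = 0.3305 - 0.02*4.6273 = 0.238
  y_5 = -1.2956 - 0.02*-2.5912 = -1.2438
f(0.238, -1.2438) = 7*0.238^2 + 1*(-1.2438)^2 = 1.9434


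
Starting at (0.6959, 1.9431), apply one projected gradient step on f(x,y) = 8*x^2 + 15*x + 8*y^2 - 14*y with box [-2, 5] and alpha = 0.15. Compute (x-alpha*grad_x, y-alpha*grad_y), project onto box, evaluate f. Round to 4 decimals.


Step 1: Compute gradient at (0.6959, 1.9431).
grad_x = 2*8*0.6959 + 15 = 26.1344
grad_y = 2*8*1.9431 - 14 = 17.0896
Step 2: Gradient step.
x_raw = 0.6959 - 0.15*26.1344 = -3.2243
y_raw = 1.9431 - 0.15*17.0896 = -0.6203
Step 3: Project onto [-2, 5].
x_proj = clip(-3.2243) = -2.0
y_proj = clip(-0.6203) = -0.6203
Step 4: Evaluate f.
f(-2.0, -0.6203) = 13.7633


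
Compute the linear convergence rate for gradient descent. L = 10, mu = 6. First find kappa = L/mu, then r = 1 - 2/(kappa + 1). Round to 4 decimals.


Step 1: Compute the condition number.
kappa = L/mu = 10/6 = 1.6667
Step 2: Compute the convergence rate.
r = 1 - 2/(kappa + 1) = 1 - 2*mu/(L + mu) = (L - mu)/(L + mu) = 4/16 = 0.25


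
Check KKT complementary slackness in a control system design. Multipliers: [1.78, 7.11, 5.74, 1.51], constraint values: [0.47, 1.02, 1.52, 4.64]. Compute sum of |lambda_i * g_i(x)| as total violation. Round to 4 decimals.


KKT complementary slackness check:
lambda_1 * g_1 = 1.78 * 0.47 = 0.8366
lambda_2 * g_2 = 7.11 * 1.02 = 7.2522
lambda_3 * g_3 = 5.74 * 1.52 = 8.7248
lambda_4 * g_4 = 1.51 * 4.64 = 7.0064
Total violation = 0.8366 + 7.2522 + 8.7248 + 7.0064 = 23.82


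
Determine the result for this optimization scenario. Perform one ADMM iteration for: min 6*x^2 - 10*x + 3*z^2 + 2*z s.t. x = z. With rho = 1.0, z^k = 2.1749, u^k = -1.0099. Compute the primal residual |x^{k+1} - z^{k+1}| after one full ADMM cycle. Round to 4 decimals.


ADMM iteration with rho = 1.0, z^k = 2.1749, u^k = -1.0099
Step 1: x-update.
Minimize 6*x^2 - 10*x + (1.0/2)*(x - 2.1749 - 1.0099)^2
FOC: (2*6 + 1.0)*x = 10 + 1.0*(2.1749 + 1.0099)
x^{k+1} = 1.0142
Step 2: z-update.
Minimize 3*z^2 + 2*z + (1.0/2)*(1.0142 - z - 1.0099)^2
FOC: (2*3 + 1.0)*z = -2 + 1.0*(1.0142 - 1.0099)
z^{k+1} = -0.2851
Step 3: u-update.
u^{k+1} = -1.0099 + 1.0142 + 0.2851 = 0.2894
Step 4: Primal residual = |1.0142 + 0.2851| = 1.2993


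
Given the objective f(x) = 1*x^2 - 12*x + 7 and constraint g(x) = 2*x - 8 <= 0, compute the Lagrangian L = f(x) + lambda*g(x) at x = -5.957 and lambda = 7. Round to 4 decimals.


Step 1: Evaluate f(x).
f(-5.957) = 1*(-5.957)^2 - 12*(-5.957) + 7 = 113.9698
Step 2: Evaluate g(x).
g(-5.957) = 2*-5.957 - 8 = -19.914
Step 3: Compute Lagrangian.
L = 113.9698 + 7*-19.914 = -25.4282


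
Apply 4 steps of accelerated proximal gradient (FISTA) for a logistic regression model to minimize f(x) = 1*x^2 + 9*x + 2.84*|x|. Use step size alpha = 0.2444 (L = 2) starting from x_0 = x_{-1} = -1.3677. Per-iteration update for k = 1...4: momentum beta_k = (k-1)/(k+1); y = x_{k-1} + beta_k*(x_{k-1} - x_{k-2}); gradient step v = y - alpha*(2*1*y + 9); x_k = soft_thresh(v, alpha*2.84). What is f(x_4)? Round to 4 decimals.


FISTA on f(x) = 1*x^2 + 9*x + 2.84*|x|
L = 2, alpha = 0.2444
Iteration 1: beta = 0.0, y = -1.3677 + 0.0*(-1.3677 + 1.3677) = -1.3677
  grad(y) = 6.2646, v = y - alpha*grad = -2.8988
  prox(v) = soft_thresh(-2.8988, 0.6941) = -2.2047
Iteration 2: beta = 0.3333, y = -2.2047 + 0.3333*(-2.2047 + 1.3677) = -2.4837
  grad(y) = 4.0327, v = y - alpha*grad = -3.4692
  prox(v) = soft_thresh(-3.4692, 0.6941) = -2.7752
Iteration 3: beta = 0.5, y = -2.7752 + 0.5*(-2.7752 + 2.2047) = -3.0604
  grad(y) = 2.8792, v = y - alpha*grad = -3.7641
  prox(v) = soft_thresh(-3.7641, 0.6941) = -3.07
Iteration 4: beta = 0.6, y = -3.07 + 0.6*(-3.07 + 2.7752) = -3.2469
  grad(y) = 2.5063, v = y - alpha*grad = -3.8594
  prox(v) = soft_thresh(-3.8594, 0.6941) = -3.1653
f(x_4) = 1*(-3.1653)^2 + 9*(-3.1653) + 2.84*|-3.1653| = -9.4791


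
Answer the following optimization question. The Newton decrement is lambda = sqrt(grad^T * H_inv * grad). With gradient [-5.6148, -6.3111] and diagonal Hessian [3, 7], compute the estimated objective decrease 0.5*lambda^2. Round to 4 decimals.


Step 1: H is diagonal, so H^(-1) * g = [-1.8716, -0.9016].
Step 2: g^T H^(-1) g = sum_i g_i^2 / H_ii
  = (-5.6148)^2/3 + (-6.3111)^2/7
  = 10.5087 + 5.69 = 16.1987
Step 3: Objective decrease = 0.5 * g^T H^(-1) g = 8.0993


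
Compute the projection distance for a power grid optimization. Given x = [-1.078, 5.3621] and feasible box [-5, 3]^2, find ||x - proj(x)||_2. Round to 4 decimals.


Project each component onto [-5, 3].
clip(-1.078) = -1.078, clip(5.3621) = 3.0
Projection = [-1.078, 3.0]
Squared diffs: [0.0, 5.5795]
Distance = sqrt(5.5795) = 2.3621


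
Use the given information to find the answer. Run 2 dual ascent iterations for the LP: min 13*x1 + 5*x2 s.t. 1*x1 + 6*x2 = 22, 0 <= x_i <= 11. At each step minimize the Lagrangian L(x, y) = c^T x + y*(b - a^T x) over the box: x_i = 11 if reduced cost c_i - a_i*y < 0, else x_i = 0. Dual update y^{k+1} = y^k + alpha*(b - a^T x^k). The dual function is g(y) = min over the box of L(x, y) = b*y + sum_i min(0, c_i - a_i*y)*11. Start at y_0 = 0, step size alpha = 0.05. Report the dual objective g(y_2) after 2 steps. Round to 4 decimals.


Dual ascent for LP: min 13*x1 + 5*x2, 1*x1 + 6*x2 = 22, 0 <= x_i <= 11
Step 1: y^k = 0.0, reduced costs: (13.0, 5.0)
  x^k = (0.0, 0.0), subgradient = b - a^T x = 22.0
  y^{k+1} = 0.0 + 0.05*22.0 = 1.1
Step 2: y^k = 1.1, reduced costs: (11.9, -1.6)
  x^k = (0.0, 11.0), subgradient = b - a^T x = -44.0
  y^{k+1} = 1.1 + 0.05*-44.0 = -1.1
Dual objective at y_2 = -1.1: reduced costs (14.1, 11.6), box minimizer x = (0.0, 0.0)
g(y_2) = b*y + (c1 - a1*y)*x1 + (c2 - a2*y)*x2 = 22*(-1.1) + 14.1*0.0 + 11.6*0.0 = -24.2 + 0.0 + 0.0 = -24.2


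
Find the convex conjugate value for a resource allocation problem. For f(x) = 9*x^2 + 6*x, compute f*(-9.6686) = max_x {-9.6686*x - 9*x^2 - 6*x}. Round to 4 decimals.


f*(y) = sup_x {y*x - a*x^2 - b*x} = sup_x {(y-b)*x - a*x^2}
FOC: (y - b) - 2a*x = 0 => x* = (y - b)/(2a)
x* = (-9.6686 - 6)/(2*9) = -0.8705
f*(-9.6686) = (y-b)^2/(4a) = (-9.6686 - 6)^2/(4*9)
= 245.505/36 = 6.8196


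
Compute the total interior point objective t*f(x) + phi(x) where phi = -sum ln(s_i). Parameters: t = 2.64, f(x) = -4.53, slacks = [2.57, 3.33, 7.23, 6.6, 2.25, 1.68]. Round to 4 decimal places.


Step 1: Compute log-barrier.
ln values: [0.9439, 1.203, 1.9782, 1.8871, 0.8109, 0.5188]
phi = -(0.9439 + 1.203 + 1.9782 + 1.8871 + 0.8109 + 0.5188) = -7.3419
Step 2: Compute augmented objective.
t*f(x) = 2.64*-4.53 = -11.9592
Total = -11.9592 - 7.3419 = -19.3011


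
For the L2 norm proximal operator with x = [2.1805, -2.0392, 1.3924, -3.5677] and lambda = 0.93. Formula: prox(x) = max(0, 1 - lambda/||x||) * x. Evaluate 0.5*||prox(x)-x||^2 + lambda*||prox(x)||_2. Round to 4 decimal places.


Step 1: Compute ||x||.
||x|| = 4.8559
Step 2: Compute scaling factor.
scale = max(0, 1 - 0.93/4.8559) = 0.8085
Step 3: prox(x) = [1.7629, -1.6487, 1.1257, -2.8844]
||prox(x)|| = 3.9259
Step 4: Proximal objective.
0.5*||prox-x||^2 = 0.4325
lambda*||prox|| = 3.6511
Total = 4.0836


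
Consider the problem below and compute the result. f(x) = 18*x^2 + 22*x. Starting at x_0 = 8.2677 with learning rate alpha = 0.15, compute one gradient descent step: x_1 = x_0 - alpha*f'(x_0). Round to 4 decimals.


We compute the gradient at x_0 and apply the update.
f'(x) = 36*x + 22
f'(8.2677) = 36*8.2677 + 22 = 319.6372
x_1 = 8.2677 - 0.15*319.6372 = -39.6779


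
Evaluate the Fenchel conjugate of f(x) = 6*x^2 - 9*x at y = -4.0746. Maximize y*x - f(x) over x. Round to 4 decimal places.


f*(y) = sup_x {y*x - a*x^2 - b*x} = sup_x {(y-b)*x - a*x^2}
FOC: (y - b) - 2a*x = 0 => x* = (y - b)/(2a)
x* = (-4.0746 + 9)/(2*6) = 0.4105
f*(-4.0746) = (y-b)^2/(4a) = (-4.0746 + 9)^2/(4*6)
= 24.2596/24 = 1.0108


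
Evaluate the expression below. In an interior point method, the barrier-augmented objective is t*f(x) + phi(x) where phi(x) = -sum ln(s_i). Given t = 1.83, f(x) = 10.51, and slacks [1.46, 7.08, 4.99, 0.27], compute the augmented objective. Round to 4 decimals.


Step 1: Compute log-barrier.
ln values: [0.3784, 1.9573, 1.6074, -1.3093]
phi = -(0.3784 + 1.9573 + 1.6074 - 1.3093) = -2.6338
Step 2: Compute augmented objective.
t*f(x) = 1.83*10.51 = 19.2333
Total = 19.2333 - 2.6338 = 16.5995


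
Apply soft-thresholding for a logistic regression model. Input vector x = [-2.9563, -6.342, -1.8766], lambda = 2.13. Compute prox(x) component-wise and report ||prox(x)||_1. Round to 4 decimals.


Soft-thresholding with lambda = 2.13:
prox(-2.9563) = sign(-2.9563)*max(|-2.9563| - 2.13, 0) = -0.8263
prox(-6.342) = sign(-6.342)*max(|-6.342| - 2.13, 0) = -4.212
prox(-1.8766) = sign(-1.8766)*max(|-1.8766| - 2.13, 0) = 0.0
prox(x) = [-0.8263, -4.212, 0.0]
||prox(x)||_1 = 0.8263 + 4.212 + 0.0 = 5.0383


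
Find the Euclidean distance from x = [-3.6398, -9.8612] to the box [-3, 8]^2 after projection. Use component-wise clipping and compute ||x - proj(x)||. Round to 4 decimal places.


Project each component onto [-3, 8].
clip(-3.6398) = -3.0, clip(-9.8612) = -3.0
Projection = [-3.0, -3.0]
Squared diffs: [0.4093, 47.0761]
Distance = sqrt(47.4854) = 6.891


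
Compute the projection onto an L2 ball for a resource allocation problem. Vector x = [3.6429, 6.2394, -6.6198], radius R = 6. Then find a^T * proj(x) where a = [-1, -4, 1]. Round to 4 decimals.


Step 1: Compute ||x|| (intermediates to 6 decimals).
||x|| = sqrt(3.6429^2 + 6.2394^2 + (-6.6198)^2) = 9.799111
Step 2: Project.
Since ||x|| > R, scale = R/||x|| = 6/9.799111 = 0.6123, proj(x) = scale * x
proj(x) = [2.230548, 3.820385, -4.053304]
Step 3: Dot product.
a^T * proj(x) = -1*2.230548 - 4*3.820385 + 1*(-4.053304) = -21.5654


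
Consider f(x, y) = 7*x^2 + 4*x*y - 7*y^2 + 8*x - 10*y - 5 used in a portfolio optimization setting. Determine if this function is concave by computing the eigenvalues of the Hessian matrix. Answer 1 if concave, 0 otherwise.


The Hessian of f(x,y) = 7*x^2 + 4*x*y - 7*y^2 + 8*x - 10*y - 5 is:
H = [[14, 4], [4, -14]]
Trace = 14 - 14 = 0
Determinant = 14*-14 - (4)^2 = -212
Discriminant = (0)^2 - 4*-212 = 848.0
Eigenvalues: lambda_1 = -14.5602, lambda_2 = 14.5602
The function is not concave.

0


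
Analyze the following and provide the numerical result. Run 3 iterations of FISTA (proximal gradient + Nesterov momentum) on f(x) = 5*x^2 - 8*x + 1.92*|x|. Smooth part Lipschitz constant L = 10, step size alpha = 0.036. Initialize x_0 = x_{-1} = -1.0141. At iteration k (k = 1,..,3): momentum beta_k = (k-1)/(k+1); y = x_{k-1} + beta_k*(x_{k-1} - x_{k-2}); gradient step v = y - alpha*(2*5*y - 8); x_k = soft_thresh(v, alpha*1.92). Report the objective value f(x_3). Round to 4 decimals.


FISTA on f(x) = 5*x^2 - 8*x + 1.92*|x|
L = 10, alpha = 0.036
Iteration 1: beta = 0.0, y = -1.0141 + 0.0*(-1.0141 + 1.0141) = -1.0141
  grad(y) = -18.141, v = y - alpha*grad = -0.361
  prox(v) = soft_thresh(-0.361, 0.0691) = -0.2919
Iteration 2: beta = 0.3333, y = -0.2919 + 0.3333*(-0.2919 + 1.0141) = -0.0512
  grad(y) = -8.5117, v = y - alpha*grad = 0.2552
  prox(v) = soft_thresh(0.2552, 0.0691) = 0.1861
Iteration 3: beta = 0.5, y = 0.1861 + 0.5*(0.1861 + 0.2919) = 0.4251
  grad(y) = -3.7485, v = y - alpha*grad = 0.5601
  prox(v) = soft_thresh(0.5601, 0.0691) = 0.491
f(x_3) = 5*0.491^2 - 8*0.491 + 1.92*|0.491| = -1.7798


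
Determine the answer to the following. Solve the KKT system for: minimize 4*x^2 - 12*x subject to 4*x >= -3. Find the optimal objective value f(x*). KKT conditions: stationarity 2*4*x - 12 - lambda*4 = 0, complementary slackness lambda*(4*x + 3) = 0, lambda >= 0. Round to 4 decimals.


Step 1: Try lambda = 0 (constraint inactive).
Stationarity: 2*4*x - 12 = 0
x* = 12/(2*4) = 1.5
Check constraint: 4*1.5 = 6.0 >= -3 -- satisfied.
Step 2: Compute optimal value.
f(x*) = 4*1.5^2 - 12*1.5 = -9.0
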